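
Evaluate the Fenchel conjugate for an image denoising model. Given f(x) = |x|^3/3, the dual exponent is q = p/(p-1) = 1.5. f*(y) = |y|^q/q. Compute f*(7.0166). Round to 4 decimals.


The conjugate exponent q satisfies 1/p + 1/q = 1.
p = 3, so q = 3/(3 - 1) = 1.5
|y|^q = 7.0166^1.5 = 18.5862
f*(7.0166) = 18.5862 / 1.5 = 12.3908


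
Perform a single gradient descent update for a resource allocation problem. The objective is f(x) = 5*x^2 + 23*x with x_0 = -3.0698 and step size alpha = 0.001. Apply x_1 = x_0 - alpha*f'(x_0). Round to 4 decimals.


We compute the gradient at x_0 and apply the update.
f'(x) = 10*x + 23
f'(-3.0698) = 10*-3.0698 + 23 = -7.698
x_1 = -3.0698 - 0.001*-7.698 = -3.0621


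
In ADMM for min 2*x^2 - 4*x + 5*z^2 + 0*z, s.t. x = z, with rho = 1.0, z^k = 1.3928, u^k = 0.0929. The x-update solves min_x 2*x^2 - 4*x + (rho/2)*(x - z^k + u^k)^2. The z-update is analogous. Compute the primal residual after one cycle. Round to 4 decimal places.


ADMM iteration with rho = 1.0, z^k = 1.3928, u^k = 0.0929
Step 1: x-update.
Minimize 2*x^2 - 4*x + (1.0/2)*(x - 1.3928 + 0.0929)^2
FOC: (2*2 + 1.0)*x = 4 + 1.0*(1.3928 - 0.0929)
x^{k+1} = 1.06
Step 2: z-update.
Minimize 5*z^2 + 0*z + (1.0/2)*(1.06 - z + 0.0929)^2
FOC: (2*5 + 1.0)*z = 0 + 1.0*(1.06 + 0.0929)
z^{k+1} = 0.1048
Step 3: u-update.
u^{k+1} = 0.0929 + 1.06 - 0.1048 = 1.0481
Step 4: Primal residual = |1.06 - 0.1048| = 0.9552


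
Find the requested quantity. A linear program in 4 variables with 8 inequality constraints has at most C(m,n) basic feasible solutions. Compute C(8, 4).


Each vertex corresponds to some choice of n active constraints out of m, so the number of vertices is at most C(m, n) = m! / (n!(m-n)!).
m = 8, n = 4
Numerator: 8 * 7 * 6 * 5
Denominator: 4! = 24
C(8, 4) = 70


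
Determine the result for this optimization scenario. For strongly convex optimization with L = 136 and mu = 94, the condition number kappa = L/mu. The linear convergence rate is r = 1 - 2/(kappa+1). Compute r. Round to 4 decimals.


Step 1: Compute the condition number.
kappa = L/mu = 136/94 = 1.4468
Step 2: Compute the convergence rate.
r = 1 - 2/(kappa + 1) = 1 - 2*mu/(L + mu) = (L - mu)/(L + mu) = 42/230 = 0.1826


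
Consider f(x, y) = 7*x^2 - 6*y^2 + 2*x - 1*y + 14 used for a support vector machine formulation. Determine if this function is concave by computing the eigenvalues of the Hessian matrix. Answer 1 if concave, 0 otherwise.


The Hessian of f(x,y) = 7*x^2 - 6*y^2 + 2*x - 1*y + 14 is:
H = [[14, 0], [0, -12]]
Trace = 14 - 12 = 2
Determinant = 14*-12 - (0)^2 = -168
Discriminant = (2)^2 - 4*-168 = 676.0
Eigenvalues: lambda_1 = -12.0, lambda_2 = 14.0
The function is not concave.

0


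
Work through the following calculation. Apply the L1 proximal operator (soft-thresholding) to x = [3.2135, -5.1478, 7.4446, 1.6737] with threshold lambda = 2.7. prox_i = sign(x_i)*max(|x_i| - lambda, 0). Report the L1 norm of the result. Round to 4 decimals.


Soft-thresholding with lambda = 2.7:
prox(3.2135) = sign(3.2135)*max(|3.2135| - 2.7, 0) = 0.5135
prox(-5.1478) = sign(-5.1478)*max(|-5.1478| - 2.7, 0) = -2.4478
prox(7.4446) = sign(7.4446)*max(|7.4446| - 2.7, 0) = 4.7446
prox(1.6737) = sign(1.6737)*max(|1.6737| - 2.7, 0) = 0.0
prox(x) = [0.5135, -2.4478, 4.7446, 0.0]
||prox(x)||_1 = 0.5135 + 2.4478 + 4.7446 + 0.0 = 7.7059


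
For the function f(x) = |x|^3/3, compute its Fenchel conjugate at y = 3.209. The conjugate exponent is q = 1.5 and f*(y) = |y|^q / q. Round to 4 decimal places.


The conjugate exponent q satisfies 1/p + 1/q = 1.
p = 3, so q = 3/(3 - 1) = 1.5
|y|^q = 3.209^1.5 = 5.7485
f*(3.209) = 5.7485 / 1.5 = 3.8323


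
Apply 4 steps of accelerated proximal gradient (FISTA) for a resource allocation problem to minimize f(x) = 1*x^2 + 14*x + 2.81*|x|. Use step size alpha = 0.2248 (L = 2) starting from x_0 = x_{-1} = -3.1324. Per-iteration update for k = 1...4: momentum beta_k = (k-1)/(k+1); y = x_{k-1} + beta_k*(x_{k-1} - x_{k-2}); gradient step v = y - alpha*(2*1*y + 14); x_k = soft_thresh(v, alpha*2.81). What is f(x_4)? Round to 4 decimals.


FISTA on f(x) = 1*x^2 + 14*x + 2.81*|x|
L = 2, alpha = 0.2248
Iteration 1: beta = 0.0, y = -3.1324 + 0.0*(-3.1324 + 3.1324) = -3.1324
  grad(y) = 7.7352, v = y - alpha*grad = -4.8713
  prox(v) = soft_thresh(-4.8713, 0.6317) = -4.2396
Iteration 2: beta = 0.3333, y = -4.2396 + 0.3333*(-4.2396 + 3.1324) = -4.6086
  grad(y) = 4.7827, v = y - alpha*grad = -5.6838
  prox(v) = soft_thresh(-5.6838, 0.6317) = -5.0521
Iteration 3: beta = 0.5, y = -5.0521 + 0.5*(-5.0521 + 4.2396) = -5.4584
  grad(y) = 3.0833, v = y - alpha*grad = -6.1515
  prox(v) = soft_thresh(-6.1515, 0.6317) = -5.5198
Iteration 4: beta = 0.6, y = -5.5198 + 0.6*(-5.5198 + 5.0521) = -5.8004
  grad(y) = 2.3992, v = y - alpha*grad = -6.3397
  prox(v) = soft_thresh(-6.3397, 0.6317) = -5.7081
f(x_4) = 1*(-5.7081)^2 + 14*(-5.7081) + 2.81*|-5.7081| = -31.2912


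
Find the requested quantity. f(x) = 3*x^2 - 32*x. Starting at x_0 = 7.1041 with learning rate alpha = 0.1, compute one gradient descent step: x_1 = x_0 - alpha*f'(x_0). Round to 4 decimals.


We compute the gradient at x_0 and apply the update.
f'(x) = 6*x - 32
f'(7.1041) = 6*7.1041 - 32 = 10.6246
x_1 = 7.1041 - 0.1*10.6246 = 6.0416


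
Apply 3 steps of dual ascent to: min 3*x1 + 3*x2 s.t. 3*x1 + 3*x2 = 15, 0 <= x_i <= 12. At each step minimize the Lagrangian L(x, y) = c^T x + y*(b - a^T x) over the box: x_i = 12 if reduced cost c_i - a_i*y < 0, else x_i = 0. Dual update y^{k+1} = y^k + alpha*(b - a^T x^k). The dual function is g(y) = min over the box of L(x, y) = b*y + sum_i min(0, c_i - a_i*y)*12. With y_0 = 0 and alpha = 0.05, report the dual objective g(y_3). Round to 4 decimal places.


Dual ascent for LP: min 3*x1 + 3*x2, 3*x1 + 3*x2 = 15, 0 <= x_i <= 12
Step 1: y^k = 0.0, reduced costs: (3.0, 3.0)
  x^k = (0.0, 0.0), subgradient = b - a^T x = 15.0
  y^{k+1} = 0.0 + 0.05*15.0 = 0.75
Step 2: y^k = 0.75, reduced costs: (0.75, 0.75)
  x^k = (0.0, 0.0), subgradient = b - a^T x = 15.0
  y^{k+1} = 0.75 + 0.05*15.0 = 1.5
Step 3: y^k = 1.5, reduced costs: (-1.5, -1.5)
  x^k = (12.0, 12.0), subgradient = b - a^T x = -57.0
  y^{k+1} = 1.5 + 0.05*-57.0 = -1.35
Dual objective at y_3 = -1.35: reduced costs (7.05, 7.05), box minimizer x = (0.0, 0.0)
g(y_3) = b*y + (c1 - a1*y)*x1 + (c2 - a2*y)*x2 = 15*(-1.35) + 7.05*0.0 + 7.05*0.0 = -20.25 + 0.0 + 0.0 = -20.25


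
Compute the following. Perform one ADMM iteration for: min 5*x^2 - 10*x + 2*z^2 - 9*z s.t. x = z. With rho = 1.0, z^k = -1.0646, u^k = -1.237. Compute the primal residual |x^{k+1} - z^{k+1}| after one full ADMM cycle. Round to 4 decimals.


ADMM iteration with rho = 1.0, z^k = -1.0646, u^k = -1.237
Step 1: x-update.
Minimize 5*x^2 - 10*x + (1.0/2)*(x + 1.0646 - 1.237)^2
FOC: (2*5 + 1.0)*x = 10 + 1.0*(-1.0646 + 1.237)
x^{k+1} = 0.9248
Step 2: z-update.
Minimize 2*z^2 - 9*z + (1.0/2)*(0.9248 - z - 1.237)^2
FOC: (2*2 + 1.0)*z = 9 + 1.0*(0.9248 - 1.237)
z^{k+1} = 1.7376
Step 3: u-update.
u^{k+1} = -1.237 + 0.9248 - 1.7376 = -2.0498
Step 4: Primal residual = |0.9248 - 1.7376| = 0.8128


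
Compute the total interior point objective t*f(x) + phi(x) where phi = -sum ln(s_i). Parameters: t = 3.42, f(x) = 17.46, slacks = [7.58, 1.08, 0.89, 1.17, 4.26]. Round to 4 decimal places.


Step 1: Compute log-barrier.
ln values: [2.0255, 0.077, -0.1165, 0.157, 1.4493]
phi = -(2.0255 + 0.077 - 0.1165 + 0.157 + 1.4493) = -3.5922
Step 2: Compute augmented objective.
t*f(x) = 3.42*17.46 = 59.7132
Total = 59.7132 - 3.5922 = 56.121


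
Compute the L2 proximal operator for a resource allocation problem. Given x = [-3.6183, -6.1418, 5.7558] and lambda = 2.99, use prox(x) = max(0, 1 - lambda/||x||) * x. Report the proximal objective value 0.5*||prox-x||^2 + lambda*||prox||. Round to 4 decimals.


Step 1: Compute ||x||.
||x|| = 9.162
Step 2: Compute scaling factor.
scale = max(0, 1 - 2.99/9.162) = 0.6737
Step 3: prox(x) = [-2.4375, -4.1374, 3.8774]
||prox(x)|| = 6.172
Step 4: Proximal objective.
0.5*||prox-x||^2 = 4.4701
lambda*||prox|| = 18.4543
Total = 22.9245


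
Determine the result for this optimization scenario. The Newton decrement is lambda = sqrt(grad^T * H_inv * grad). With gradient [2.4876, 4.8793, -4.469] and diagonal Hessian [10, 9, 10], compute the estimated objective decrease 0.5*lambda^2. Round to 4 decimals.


Step 1: H is diagonal, so H^(-1) * g = [0.2488, 0.5421, -0.4469].
Step 2: g^T H^(-1) g = sum_i g_i^2 / H_ii
  = (2.4876)^2/10 + (4.8793)^2/9 + (-4.469)^2/10
  = 0.6188 + 2.6453 + 1.9972 = 5.2613
Step 3: Objective decrease = 0.5 * g^T H^(-1) g = 2.6306


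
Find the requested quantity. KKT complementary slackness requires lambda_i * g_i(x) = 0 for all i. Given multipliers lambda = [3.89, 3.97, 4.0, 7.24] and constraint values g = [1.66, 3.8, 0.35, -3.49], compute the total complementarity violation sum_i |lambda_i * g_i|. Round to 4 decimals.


KKT complementary slackness check:
lambda_1 * g_1 = 3.89 * 1.66 = 6.4574
lambda_2 * g_2 = 3.97 * 3.8 = 15.086
lambda_3 * g_3 = 4.0 * 0.35 = 1.4
lambda_4 * g_4 = 7.24 * -3.49 = -25.2676
Total violation = 6.4574 + 15.086 + 1.4 + 25.2676 = 48.211


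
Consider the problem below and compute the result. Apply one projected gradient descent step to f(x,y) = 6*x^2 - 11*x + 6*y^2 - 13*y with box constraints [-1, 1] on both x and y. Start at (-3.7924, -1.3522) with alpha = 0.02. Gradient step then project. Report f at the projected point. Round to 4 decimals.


Step 1: Compute gradient at (-3.7924, -1.3522).
grad_x = 2*6*-3.7924 - 11 = -56.5088
grad_y = 2*6*-1.3522 - 13 = -29.2264
Step 2: Gradient step.
x_raw = -3.7924 - 0.02*-56.5088 = -2.6622
y_raw = -1.3522 - 0.02*-29.2264 = -0.7677
Step 3: Project onto [-1, 1].
x_proj = clip(-2.6622) = -1.0
y_proj = clip(-0.7677) = -0.7677
Step 4: Evaluate f.
f(-1.0, -0.7677) = 30.5157


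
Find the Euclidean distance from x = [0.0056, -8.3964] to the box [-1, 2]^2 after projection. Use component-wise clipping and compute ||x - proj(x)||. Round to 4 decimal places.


Project each component onto [-1, 2].
clip(0.0056) = 0.0056, clip(-8.3964) = -1.0
Projection = [0.0056, -1.0]
Squared diffs: [0.0, 54.7067]
Distance = sqrt(54.7067) = 7.3964


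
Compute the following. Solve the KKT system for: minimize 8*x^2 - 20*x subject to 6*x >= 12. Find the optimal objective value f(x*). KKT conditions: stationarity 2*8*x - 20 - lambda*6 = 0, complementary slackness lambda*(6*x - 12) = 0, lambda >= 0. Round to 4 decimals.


Step 1: Try lambda = 0 (constraint inactive).
x_unc = 20/(2*8) = 1.25
Check: 6*1.25 = 7.5 < 12 -- violated!
Step 2: Constraint must be active: 6*x = 12
x* = 12/6 = 2.0
lambda = (2*8*2.0 - 20)/6 = 2.0
Step 3: Compute optimal value.
f(x*) = 8*2.0^2 - 20*2.0 = -8.0


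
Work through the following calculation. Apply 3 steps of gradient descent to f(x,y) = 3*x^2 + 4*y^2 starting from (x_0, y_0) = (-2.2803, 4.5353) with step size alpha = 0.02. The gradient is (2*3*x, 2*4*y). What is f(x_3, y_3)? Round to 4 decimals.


Gradient descent on f(x,y) = 3*x^2 + 4*y^2.
Starting point: (-2.2803, 4.5353), alpha = 0.02
Step 1: grad_x = 2*3*-2.2803 = -13.6818, grad_y = 2*4*4.5353 = 36.2824
  x_1 = -2.2803 - 0.02*-13.6818 = -2.0067
  y_1 = 4.5353 - 0.02*36.2824 = 3.8097
Step 2: grad_x = 2*3*-2.0067 = -12.04, grad_y = 2*4*3.8097 = 30.4772
  x_2 = -2.0067 - 0.02*-12.04 = -1.7659
  y_2 = 3.8097 - 0.02*30.4772 = 3.2001
Step 3: grad_x = 2*3*-1.7659 = -10.5952, grad_y = 2*4*3.2001 = 25.6009
  x_3 = -1.7659 - 0.02*-10.5952 = -1.554
  y_3 = 3.2001 - 0.02*25.6009 = 2.6881
f(-1.554, 2.6881) = 3*(-1.554)^2 + 4*2.6881^2 = 36.1477


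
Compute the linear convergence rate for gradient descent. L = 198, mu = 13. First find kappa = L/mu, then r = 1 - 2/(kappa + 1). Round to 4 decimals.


Step 1: Compute the condition number.
kappa = L/mu = 198/13 = 15.2308
Step 2: Compute the convergence rate.
r = 1 - 2/(kappa + 1) = 1 - 2*mu/(L + mu) = (L - mu)/(L + mu) = 185/211 = 0.8768


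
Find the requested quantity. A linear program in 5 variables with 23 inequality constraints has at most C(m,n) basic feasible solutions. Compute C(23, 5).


Each vertex corresponds to some choice of n active constraints out of m, so the number of vertices is at most C(m, n) = m! / (n!(m-n)!).
m = 23, n = 5
Numerator: 23 * 22 * 21 * 20 * 19
Denominator: 5! = 120
C(23, 5) = 33649


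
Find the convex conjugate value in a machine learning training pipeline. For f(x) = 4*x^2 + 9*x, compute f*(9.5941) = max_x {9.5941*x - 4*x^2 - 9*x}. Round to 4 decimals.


f*(y) = sup_x {y*x - a*x^2 - b*x} = sup_x {(y-b)*x - a*x^2}
FOC: (y - b) - 2a*x = 0 => x* = (y - b)/(2a)
x* = (9.5941 - 9)/(2*4) = 0.0743
f*(9.5941) = (y-b)^2/(4a) = (9.5941 - 9)^2/(4*4)
= 0.353/16 = 0.0221


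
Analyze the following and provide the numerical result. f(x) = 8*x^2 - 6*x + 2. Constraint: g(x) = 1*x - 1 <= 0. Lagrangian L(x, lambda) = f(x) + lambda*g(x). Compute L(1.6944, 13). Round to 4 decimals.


Step 1: Evaluate f(x).
f(1.6944) = 8*1.6944^2 - 6*1.6944 + 2 = 14.8015
Step 2: Evaluate g(x).
g(1.6944) = 1*1.6944 - 1 = 0.6944
Step 3: Compute Lagrangian.
L = 14.8015 + 13*0.6944 = 23.8287


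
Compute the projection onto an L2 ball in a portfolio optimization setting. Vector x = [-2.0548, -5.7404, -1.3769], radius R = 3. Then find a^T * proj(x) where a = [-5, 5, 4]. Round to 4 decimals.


Step 1: Compute ||x|| (intermediates to 6 decimals).
||x|| = sqrt((-2.0548)^2 + (-5.7404)^2 + (-1.3769)^2) = 6.25062
Step 2: Project.
Since ||x|| > R, scale = R/||x|| = 3/6.25062 = 0.479952, proj(x) = scale * x
proj(x) = [-0.986205, -2.755116, -0.660846]
Step 3: Dot product.
a^T * proj(x) = -5*(-0.986205) + 5*(-2.755116) + 4*(-0.660846) = -11.4879


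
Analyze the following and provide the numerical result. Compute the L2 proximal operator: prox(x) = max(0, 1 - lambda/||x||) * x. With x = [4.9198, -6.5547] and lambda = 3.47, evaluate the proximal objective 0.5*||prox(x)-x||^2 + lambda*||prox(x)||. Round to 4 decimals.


Step 1: Compute ||x||.
||x|| = 8.1956
Step 2: Compute scaling factor.
scale = max(0, 1 - 3.47/8.1956) = 0.5766
Step 3: prox(x) = [2.8368, -3.7795]
||prox(x)|| = 4.7256
Step 4: Proximal objective.
0.5*||prox-x||^2 = 6.0205
lambda*||prox|| = 16.3978
Total = 22.4184


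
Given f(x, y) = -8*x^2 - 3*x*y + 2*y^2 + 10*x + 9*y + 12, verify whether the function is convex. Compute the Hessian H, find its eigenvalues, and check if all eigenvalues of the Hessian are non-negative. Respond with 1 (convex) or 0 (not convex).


The Hessian of f(x,y) = -8*x^2 - 3*x*y + 2*y^2 + 10*x + 9*y + 12 is:
H = [[-16, -3], [-3, 4]]
Trace = -16 + 4 = -12
Determinant = -16*4 - (-3)^2 = -73
Discriminant = (-12)^2 - 4*-73 = 436.0
Eigenvalues: lambda_1 = -16.4403, lambda_2 = 4.4403
The function is not convex.

0


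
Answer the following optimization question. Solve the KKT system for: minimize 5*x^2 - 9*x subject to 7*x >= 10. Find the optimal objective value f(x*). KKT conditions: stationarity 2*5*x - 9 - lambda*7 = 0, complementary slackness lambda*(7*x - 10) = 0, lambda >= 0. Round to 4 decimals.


Step 1: Try lambda = 0 (constraint inactive).
x_unc = 9/(2*5) = 0.9
Check: 7*0.9 = 6.3 < 10 -- violated!
Step 2: Constraint must be active: 7*x = 10
x* = 10/7 = 1.4286 (rounded; the exact value 10/7 is used below)
lambda = (2*5*(10/7) - 9)/7 = 0.7551
Step 3: Compute optimal value.
f(x*) = 5*(10/7)^2 - 9*(10/7) = -2.6531


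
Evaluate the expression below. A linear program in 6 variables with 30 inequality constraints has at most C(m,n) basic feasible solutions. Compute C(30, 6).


Each vertex corresponds to some choice of n active constraints out of m, so the number of vertices is at most C(m, n) = m! / (n!(m-n)!).
m = 30, n = 6
Numerator: 30 * 29 * 28 * 27 * 26 * 25
Denominator: 6! = 720
C(30, 6) = 593775


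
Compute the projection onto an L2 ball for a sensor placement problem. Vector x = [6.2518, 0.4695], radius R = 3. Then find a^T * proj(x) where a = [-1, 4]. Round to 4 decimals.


Step 1: Compute ||x|| (intermediates to 6 decimals).
||x|| = sqrt(6.2518^2 + 0.4695^2) = 6.269405
Step 2: Project.
Since ||x|| > R, scale = R/||x|| = 3/6.269405 = 0.478514, proj(x) = scale * x
proj(x) = [2.991574, 0.224662]
Step 3: Dot product.
a^T * proj(x) = -1*2.991574 + 4*0.224662 = -2.0929


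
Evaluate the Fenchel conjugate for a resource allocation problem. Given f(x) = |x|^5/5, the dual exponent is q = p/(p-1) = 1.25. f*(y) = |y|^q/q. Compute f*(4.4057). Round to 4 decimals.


The conjugate exponent q satisfies 1/p + 1/q = 1.
p = 5, so q = 5/(5 - 1) = 1.25
|y|^q = 4.4057^1.25 = 6.3829
f*(4.4057) = 6.3829 / 1.25 = 5.1063


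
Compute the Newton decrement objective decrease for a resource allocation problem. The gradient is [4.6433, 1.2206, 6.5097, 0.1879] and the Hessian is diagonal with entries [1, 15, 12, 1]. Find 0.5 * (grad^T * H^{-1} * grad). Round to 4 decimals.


Step 1: H is diagonal, so H^(-1) * g = [4.6433, 0.0814, 0.5425, 0.1879].
Step 2: g^T H^(-1) g = sum_i g_i^2 / H_ii
  = (4.6433)^2/1 + (1.2206)^2/15 + (6.5097)^2/12 + (0.1879)^2/1
  = 21.5602 + 0.0993 + 3.5313 + 0.0353 = 25.2262
Step 3: Objective decrease = 0.5 * g^T H^(-1) g = 12.6131


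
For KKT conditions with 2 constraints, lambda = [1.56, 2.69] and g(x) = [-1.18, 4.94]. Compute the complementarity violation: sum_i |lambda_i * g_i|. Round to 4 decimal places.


KKT complementary slackness check:
lambda_1 * g_1 = 1.56 * -1.18 = -1.8408
lambda_2 * g_2 = 2.69 * 4.94 = 13.2886
Total violation = 1.8408 + 13.2886 = 15.1294


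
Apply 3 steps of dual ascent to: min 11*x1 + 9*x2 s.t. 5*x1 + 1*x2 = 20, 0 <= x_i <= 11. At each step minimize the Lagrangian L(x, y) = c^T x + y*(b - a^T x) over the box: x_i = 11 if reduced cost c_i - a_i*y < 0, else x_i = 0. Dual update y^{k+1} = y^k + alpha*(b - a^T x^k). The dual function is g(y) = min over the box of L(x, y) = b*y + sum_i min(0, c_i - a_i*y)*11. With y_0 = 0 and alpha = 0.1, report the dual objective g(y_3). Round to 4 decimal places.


Dual ascent for LP: min 11*x1 + 9*x2, 5*x1 + 1*x2 = 20, 0 <= x_i <= 11
Step 1: y^k = 0.0, reduced costs: (11.0, 9.0)
  x^k = (0.0, 0.0), subgradient = b - a^T x = 20.0
  y^{k+1} = 0.0 + 0.1*20.0 = 2.0
Step 2: y^k = 2.0, reduced costs: (1.0, 7.0)
  x^k = (0.0, 0.0), subgradient = b - a^T x = 20.0
  y^{k+1} = 2.0 + 0.1*20.0 = 4.0
Step 3: y^k = 4.0, reduced costs: (-9.0, 5.0)
  x^k = (11.0, 0.0), subgradient = b - a^T x = -35.0
  y^{k+1} = 4.0 + 0.1*-35.0 = 0.5
Dual objective at y_3 = 0.5: reduced costs (8.5, 8.5), box minimizer x = (0.0, 0.0)
g(y_3) = b*y + (c1 - a1*y)*x1 + (c2 - a2*y)*x2 = 20*0.5 + 8.5*0.0 + 8.5*0.0 = 10.0 + 0.0 + 0.0 = 10.0


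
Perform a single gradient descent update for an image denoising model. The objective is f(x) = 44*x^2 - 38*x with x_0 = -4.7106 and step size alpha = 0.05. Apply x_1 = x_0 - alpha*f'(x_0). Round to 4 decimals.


We compute the gradient at x_0 and apply the update.
f'(x) = 88*x - 38
f'(-4.7106) = 88*-4.7106 - 38 = -452.5328
x_1 = -4.7106 - 0.05*-452.5328 = 17.916


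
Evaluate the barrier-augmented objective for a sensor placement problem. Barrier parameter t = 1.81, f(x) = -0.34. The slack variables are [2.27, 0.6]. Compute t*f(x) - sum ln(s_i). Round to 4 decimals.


Step 1: Compute log-barrier.
ln values: [0.8198, -0.5108]
phi = -(0.8198 - 0.5108) = -0.309
Step 2: Compute augmented objective.
t*f(x) = 1.81*-0.34 = -0.6154
Total = -0.6154 - 0.309 = -0.9244


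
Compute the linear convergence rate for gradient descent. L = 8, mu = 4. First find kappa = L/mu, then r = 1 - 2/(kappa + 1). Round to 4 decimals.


Step 1: Compute the condition number.
kappa = L/mu = 8/4 = 2.0
Step 2: Compute the convergence rate.
r = 1 - 2/(kappa + 1) = 1 - 2*mu/(L + mu) = (L - mu)/(L + mu) = 4/12 = 0.3333


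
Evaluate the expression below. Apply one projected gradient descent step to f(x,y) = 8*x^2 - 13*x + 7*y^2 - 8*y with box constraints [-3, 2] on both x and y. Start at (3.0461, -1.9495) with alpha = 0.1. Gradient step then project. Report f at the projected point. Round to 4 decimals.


Step 1: Compute gradient at (3.0461, -1.9495).
grad_x = 2*8*3.0461 - 13 = 35.7376
grad_y = 2*7*-1.9495 - 8 = -35.293
Step 2: Gradient step.
x_raw = 3.0461 - 0.1*35.7376 = -0.5277
y_raw = -1.9495 - 0.1*-35.293 = 1.5798
Step 3: Project onto [-3, 2].
x_proj = clip(-0.5277) = -0.5277
y_proj = clip(1.5798) = 1.5798
Step 4: Evaluate f.
f(-0.5277, 1.5798) = 13.919


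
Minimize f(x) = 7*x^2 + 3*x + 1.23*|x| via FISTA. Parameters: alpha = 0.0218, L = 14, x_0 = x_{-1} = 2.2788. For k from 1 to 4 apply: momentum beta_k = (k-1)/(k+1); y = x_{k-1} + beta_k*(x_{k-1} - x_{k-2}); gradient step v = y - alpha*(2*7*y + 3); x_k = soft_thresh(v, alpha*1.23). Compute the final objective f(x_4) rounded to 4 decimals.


FISTA on f(x) = 7*x^2 + 3*x + 1.23*|x|
L = 14, alpha = 0.0218
Iteration 1: beta = 0.0, y = 2.2788 + 0.0*(2.2788 - 2.2788) = 2.2788
  grad(y) = 34.9032, v = y - alpha*grad = 1.5179
  prox(v) = soft_thresh(1.5179, 0.0268) = 1.4911
Iteration 2: beta = 0.3333, y = 1.4911 + 0.3333*(1.4911 - 2.2788) = 1.2285
  grad(y) = 20.1994, v = y - alpha*grad = 0.7882
  prox(v) = soft_thresh(0.7882, 0.0268) = 0.7614
Iteration 3: beta = 0.5, y = 0.7614 + 0.5*(0.7614 - 1.4911) = 0.3965
  grad(y) = 8.551, v = y - alpha*grad = 0.2101
  prox(v) = soft_thresh(0.2101, 0.0268) = 0.1833
Iteration 4: beta = 0.6, y = 0.1833 + 0.6*(0.1833 - 0.7614) = -0.1636
  grad(y) = 0.7099, v = y - alpha*grad = -0.1791
  prox(v) = soft_thresh(-0.1791, 0.0268) = -0.1522
f(x_4) = 7*(-0.1522)^2 + 3*(-0.1522) + 1.23*|-0.1522| = -0.1072


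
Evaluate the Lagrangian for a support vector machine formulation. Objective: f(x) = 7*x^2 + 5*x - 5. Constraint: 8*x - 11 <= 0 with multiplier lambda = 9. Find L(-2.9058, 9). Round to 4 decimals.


Step 1: Evaluate f(x).
f(-2.9058) = 7*(-2.9058)^2 + 5*(-2.9058) - 5 = 39.5767
Step 2: Evaluate g(x).
g(-2.9058) = 8*-2.9058 - 11 = -34.2464
Step 3: Compute Lagrangian.
L = 39.5767 + 9*-34.2464 = -268.6409


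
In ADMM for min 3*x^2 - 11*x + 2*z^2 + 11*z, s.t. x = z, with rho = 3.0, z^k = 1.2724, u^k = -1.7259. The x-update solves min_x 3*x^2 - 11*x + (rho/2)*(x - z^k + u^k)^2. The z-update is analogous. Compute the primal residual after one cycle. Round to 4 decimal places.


ADMM iteration with rho = 3.0, z^k = 1.2724, u^k = -1.7259
Step 1: x-update.
Minimize 3*x^2 - 11*x + (3.0/2)*(x - 1.2724 - 1.7259)^2
FOC: (2*3 + 3.0)*x = 11 + 3.0*(1.2724 + 1.7259)
x^{k+1} = 2.2217
Step 2: z-update.
Minimize 2*z^2 + 11*z + (3.0/2)*(2.2217 - z - 1.7259)^2
FOC: (2*2 + 3.0)*z = -11 + 3.0*(2.2217 - 1.7259)
z^{k+1} = -1.359
Step 3: u-update.
u^{k+1} = -1.7259 + 2.2217 + 1.359 = 1.8547
Step 4: Primal residual = |2.2217 + 1.359| = 3.5806


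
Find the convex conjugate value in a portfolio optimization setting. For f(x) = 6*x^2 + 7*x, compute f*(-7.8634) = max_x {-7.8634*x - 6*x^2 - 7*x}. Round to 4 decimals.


f*(y) = sup_x {y*x - a*x^2 - b*x} = sup_x {(y-b)*x - a*x^2}
FOC: (y - b) - 2a*x = 0 => x* = (y - b)/(2a)
x* = (-7.8634 - 7)/(2*6) = -1.2386
f*(-7.8634) = (y-b)^2/(4a) = (-7.8634 - 7)^2/(4*6)
= 220.9207/24 = 9.205


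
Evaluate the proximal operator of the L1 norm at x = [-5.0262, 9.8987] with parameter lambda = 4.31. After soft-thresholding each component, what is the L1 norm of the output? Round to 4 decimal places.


Soft-thresholding with lambda = 4.31:
prox(-5.0262) = sign(-5.0262)*max(|-5.0262| - 4.31, 0) = -0.7162
prox(9.8987) = sign(9.8987)*max(|9.8987| - 4.31, 0) = 5.5887
prox(x) = [-0.7162, 5.5887]
||prox(x)||_1 = 0.7162 + 5.5887 = 6.3049


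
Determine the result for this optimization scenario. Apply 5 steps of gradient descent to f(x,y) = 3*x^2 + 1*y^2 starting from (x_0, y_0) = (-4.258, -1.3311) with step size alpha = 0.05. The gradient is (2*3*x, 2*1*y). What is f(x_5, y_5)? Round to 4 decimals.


Gradient descent on f(x,y) = 3*x^2 + 1*y^2.
Starting point: (-4.258, -1.3311), alpha = 0.05
Step 1: grad_x = 2*3*-4.258 = -25.548, grad_y = 2*1*-1.3311 = -2.6622
  x_1 = -4.258 - 0.05*-25.548 = -2.9806
  y_1 = -1.3311 - 0.05*-2.6622 = -1.198
Step 2: grad_x = 2*3*-2.9806 = -17.8836, grad_y = 2*1*-1.198 = -2.396
  x_2 = -2.9806 - 0.05*-17.8836 = -2.0864
  y_2 = -1.198 - 0.05*-2.396 = -1.0782
Step 3: grad_x = 2*3*-2.0864 = -12.5185, grad_y = 2*1*-1.0782 = -2.1564
  x_3 = -2.0864 - 0.05*-12.5185 = -1.4605
  y_3 = -1.0782 - 0.05*-2.1564 = -0.9704
Step 4: grad_x = 2*3*-1.4605 = -8.763, grad_y = 2*1*-0.9704 = -1.9407
  x_4 = -1.4605 - 0.05*-8.763 = -1.0223
  y_4 = -0.9704 - 0.05*-1.9407 = -0.8733
Step 5: grad_x = 2*3*-1.0223 = -6.1341, grad_y = 2*1*-0.8733 = -1.7467
  x_5 = -1.0223 - 0.05*-6.1341 = -0.7156
  y_5 = -0.8733 - 0.05*-1.7467 = -0.786
f(-0.7156, -0.786) = 3*(-0.7156)^2 + 1*(-0.786)^2 = 2.1542


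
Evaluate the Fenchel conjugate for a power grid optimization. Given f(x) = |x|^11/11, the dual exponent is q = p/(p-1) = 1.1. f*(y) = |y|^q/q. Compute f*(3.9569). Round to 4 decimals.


The conjugate exponent q satisfies 1/p + 1/q = 1.
p = 11, so q = 11/(11 - 1) = 1.1
|y|^q = 3.9569^1.1 = 4.5404
f*(3.9569) = 4.5404 / 1.1 = 4.1276


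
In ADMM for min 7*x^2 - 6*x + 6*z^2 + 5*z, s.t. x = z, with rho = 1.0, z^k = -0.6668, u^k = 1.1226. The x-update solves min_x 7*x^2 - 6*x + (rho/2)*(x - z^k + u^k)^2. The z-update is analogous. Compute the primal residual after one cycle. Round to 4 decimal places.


ADMM iteration with rho = 1.0, z^k = -0.6668, u^k = 1.1226
Step 1: x-update.
Minimize 7*x^2 - 6*x + (1.0/2)*(x + 0.6668 + 1.1226)^2
FOC: (2*7 + 1.0)*x = 6 + 1.0*(-0.6668 - 1.1226)
x^{k+1} = 0.2807
Step 2: z-update.
Minimize 6*z^2 + 5*z + (1.0/2)*(0.2807 - z + 1.1226)^2
FOC: (2*6 + 1.0)*z = -5 + 1.0*(0.2807 + 1.1226)
z^{k+1} = -0.2767
Step 3: u-update.
u^{k+1} = 1.1226 + 0.2807 + 0.2767 = 1.68
Step 4: Primal residual = |0.2807 + 0.2767| = 0.5574


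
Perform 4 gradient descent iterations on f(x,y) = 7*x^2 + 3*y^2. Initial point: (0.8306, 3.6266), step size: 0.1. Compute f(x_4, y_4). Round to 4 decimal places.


Gradient descent on f(x,y) = 7*x^2 + 3*y^2.
Starting point: (0.8306, 3.6266), alpha = 0.1
Step 1: grad_x = 2*7*0.8306 = 11.6284, grad_y = 2*3*3.6266 = 21.7596
  x_1 = 0.8306 - 0.1*11.6284 = -0.3322
  y_1 = 3.6266 - 0.1*21.7596 = 1.4506
Step 2: grad_x = 2*7*-0.3322 = -4.6514, grad_y = 2*3*1.4506 = 8.7038
  x_2 = -0.3322 - 0.1*-4.6514 = 0.1329
  y_2 = 1.4506 - 0.1*8.7038 = 0.5803
Step 3: grad_x = 2*7*0.1329 = 1.8605, grad_y = 2*3*0.5803 = 3.4815
  x_3 = 0.1329 - 0.1*1.8605 = -0.0532
  y_3 = 0.5803 - 0.1*3.4815 = 0.2321
Step 4: grad_x = 2*7*-0.0532 = -0.7442, grad_y = 2*3*0.2321 = 1.3926
  x_4 = -0.0532 - 0.1*-0.7442 = 0.0213
  y_4 = 0.2321 - 0.1*1.3926 = 0.0928
f(0.0213, 0.0928) = 7*0.0213^2 + 3*0.0928^2 = 0.029


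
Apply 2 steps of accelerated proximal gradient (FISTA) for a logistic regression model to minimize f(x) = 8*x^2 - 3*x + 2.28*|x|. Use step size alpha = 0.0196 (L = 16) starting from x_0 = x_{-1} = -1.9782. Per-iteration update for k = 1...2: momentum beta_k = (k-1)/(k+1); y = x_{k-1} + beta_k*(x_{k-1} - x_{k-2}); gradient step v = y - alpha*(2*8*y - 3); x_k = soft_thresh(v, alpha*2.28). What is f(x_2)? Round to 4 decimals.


FISTA on f(x) = 8*x^2 - 3*x + 2.28*|x|
L = 16, alpha = 0.0196
Iteration 1: beta = 0.0, y = -1.9782 + 0.0*(-1.9782 + 1.9782) = -1.9782
  grad(y) = -34.6512, v = y - alpha*grad = -1.299
  prox(v) = soft_thresh(-1.299, 0.0447) = -1.2543
Iteration 2: beta = 0.3333, y = -1.2543 + 0.3333*(-1.2543 + 1.9782) = -1.0131
  grad(y) = -19.209, v = y - alpha*grad = -0.6366
  prox(v) = soft_thresh(-0.6366, 0.0447) = -0.5919
f(x_2) = 8*(-0.5919)^2 - 3*(-0.5919) + 2.28*|-0.5919| = 5.9277


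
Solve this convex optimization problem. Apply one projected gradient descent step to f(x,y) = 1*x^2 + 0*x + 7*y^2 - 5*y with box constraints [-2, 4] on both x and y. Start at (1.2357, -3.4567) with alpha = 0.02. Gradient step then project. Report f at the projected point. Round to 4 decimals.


Step 1: Compute gradient at (1.2357, -3.4567).
grad_x = 2*1*1.2357 + 0 = 2.4714
grad_y = 2*7*-3.4567 - 5 = -53.3938
Step 2: Gradient step.
x_raw = 1.2357 - 0.02*2.4714 = 1.1863
y_raw = -3.4567 - 0.02*-53.3938 = -2.3888
Step 3: Project onto [-2, 4].
x_proj = clip(1.1863) = 1.1863
y_proj = clip(-2.3888) = -2.0
Step 4: Evaluate f.
f(1.1863, -2.0) = 39.4072


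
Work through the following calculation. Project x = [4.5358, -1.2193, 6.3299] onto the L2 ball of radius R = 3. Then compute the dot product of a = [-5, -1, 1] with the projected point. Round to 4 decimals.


Step 1: Compute ||x|| (intermediates to 6 decimals).
||x|| = sqrt(4.5358^2 + (-1.2193)^2 + 6.3299^2) = 7.88212
Step 2: Project.
Since ||x|| > R, scale = R/||x|| = 3/7.88212 = 0.380608, proj(x) = scale * x
proj(x) = [1.726362, -0.464075, 2.409211]
Step 3: Dot product.
a^T * proj(x) = -5*1.726362 - 1*(-0.464075) + 1*2.409211 = -5.7585


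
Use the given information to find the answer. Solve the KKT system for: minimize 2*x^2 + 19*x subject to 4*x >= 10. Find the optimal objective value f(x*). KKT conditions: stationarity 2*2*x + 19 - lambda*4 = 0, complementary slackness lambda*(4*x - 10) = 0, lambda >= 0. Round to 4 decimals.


Step 1: Try lambda = 0 (constraint inactive).
x_unc = -19/(2*2) = -4.75
Check: 4*-4.75 = -19.0 < 10 -- violated!
Step 2: Constraint must be active: 4*x = 10
x* = 10/4 = 2.5
lambda = (2*2*2.5 + 19)/4 = 7.25
Step 3: Compute optimal value.
f(x*) = 2*2.5^2 + 19*2.5 = 60.0


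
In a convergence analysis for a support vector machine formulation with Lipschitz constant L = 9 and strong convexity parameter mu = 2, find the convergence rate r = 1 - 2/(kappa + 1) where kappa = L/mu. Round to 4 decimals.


Step 1: Compute the condition number.
kappa = L/mu = 9/2 = 4.5
Step 2: Compute the convergence rate.
r = 1 - 2/(kappa + 1) = 1 - 2*mu/(L + mu) = (L - mu)/(L + mu) = 7/11 = 0.6364


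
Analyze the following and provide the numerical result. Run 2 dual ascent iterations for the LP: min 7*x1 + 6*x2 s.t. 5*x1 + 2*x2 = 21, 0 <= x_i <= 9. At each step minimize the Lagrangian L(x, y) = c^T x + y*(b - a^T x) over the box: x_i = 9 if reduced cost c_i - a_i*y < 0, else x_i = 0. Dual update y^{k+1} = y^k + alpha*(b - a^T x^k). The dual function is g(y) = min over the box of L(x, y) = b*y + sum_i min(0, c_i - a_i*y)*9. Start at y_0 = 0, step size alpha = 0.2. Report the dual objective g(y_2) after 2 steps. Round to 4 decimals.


Dual ascent for LP: min 7*x1 + 6*x2, 5*x1 + 2*x2 = 21, 0 <= x_i <= 9
Step 1: y^k = 0.0, reduced costs: (7.0, 6.0)
  x^k = (0.0, 0.0), subgradient = b - a^T x = 21.0
  y^{k+1} = 0.0 + 0.2*21.0 = 4.2
Step 2: y^k = 4.2, reduced costs: (-14.0, -2.4)
  x^k = (9.0, 9.0), subgradient = b - a^T x = -42.0
  y^{k+1} = 4.2 + 0.2*-42.0 = -4.2
Dual objective at y_2 = -4.2: reduced costs (28.0, 14.4), box minimizer x = (0.0, 0.0)
g(y_2) = b*y + (c1 - a1*y)*x1 + (c2 - a2*y)*x2 = 21*(-4.2) + 28.0*0.0 + 14.4*0.0 = -88.2 + 0.0 + 0.0 = -88.2


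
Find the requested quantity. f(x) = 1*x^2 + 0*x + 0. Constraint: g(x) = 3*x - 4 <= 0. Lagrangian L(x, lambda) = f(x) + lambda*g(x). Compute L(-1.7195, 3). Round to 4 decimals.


Step 1: Evaluate f(x).
f(-1.7195) = 1*(-1.7195)^2 + 0*(-1.7195) + 0 = 2.9567
Step 2: Evaluate g(x).
g(-1.7195) = 3*-1.7195 - 4 = -9.1585
Step 3: Compute Lagrangian.
L = 2.9567 + 3*-9.1585 = -24.5188


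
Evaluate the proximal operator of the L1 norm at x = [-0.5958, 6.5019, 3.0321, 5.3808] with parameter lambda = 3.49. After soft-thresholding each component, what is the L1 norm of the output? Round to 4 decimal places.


Soft-thresholding with lambda = 3.49:
prox(-0.5958) = sign(-0.5958)*max(|-0.5958| - 3.49, 0) = 0.0
prox(6.5019) = sign(6.5019)*max(|6.5019| - 3.49, 0) = 3.0119
prox(3.0321) = sign(3.0321)*max(|3.0321| - 3.49, 0) = 0.0
prox(5.3808) = sign(5.3808)*max(|5.3808| - 3.49, 0) = 1.8908
prox(x) = [0.0, 3.0119, 0.0, 1.8908]
||prox(x)||_1 = 0.0 + 3.0119 + 0.0 + 1.8908 = 4.9027


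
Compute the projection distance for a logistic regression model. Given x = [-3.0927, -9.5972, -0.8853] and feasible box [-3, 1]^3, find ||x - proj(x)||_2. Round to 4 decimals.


Project each component onto [-3, 1].
clip(-3.0927) = -3.0, clip(-9.5972) = -3.0, clip(-0.8853) = -0.8853
Projection = [-3.0, -3.0, -0.8853]
Squared diffs: [0.0086, 43.523, 0.0]
Distance = sqrt(43.5316) = 6.5979


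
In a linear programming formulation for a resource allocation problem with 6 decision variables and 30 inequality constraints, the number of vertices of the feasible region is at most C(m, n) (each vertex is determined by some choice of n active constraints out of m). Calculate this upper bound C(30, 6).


Each vertex corresponds to some choice of n active constraints out of m, so the number of vertices is at most C(m, n) = m! / (n!(m-n)!).
m = 30, n = 6
Numerator: 30 * 29 * 28 * 27 * 26 * 25
Denominator: 6! = 720
C(30, 6) = 593775


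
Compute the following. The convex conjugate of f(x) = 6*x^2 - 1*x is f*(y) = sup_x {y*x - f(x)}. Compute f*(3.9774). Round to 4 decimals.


f*(y) = sup_x {y*x - a*x^2 - b*x} = sup_x {(y-b)*x - a*x^2}
FOC: (y - b) - 2a*x = 0 => x* = (y - b)/(2a)
x* = (3.9774 + 1)/(2*6) = 0.4148
f*(3.9774) = (y-b)^2/(4a) = (3.9774 + 1)^2/(4*6)
= 24.7745/24 = 1.0323


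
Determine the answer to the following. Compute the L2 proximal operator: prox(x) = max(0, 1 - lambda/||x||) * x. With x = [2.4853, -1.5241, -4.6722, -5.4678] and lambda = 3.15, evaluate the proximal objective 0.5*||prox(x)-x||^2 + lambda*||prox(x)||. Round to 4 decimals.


Step 1: Compute ||x||.
||x|| = 7.7605
Step 2: Compute scaling factor.
scale = max(0, 1 - 3.15/7.7605) = 0.5941
Step 3: prox(x) = [1.4765, -0.9055, -2.7758, -3.2484]
||prox(x)|| = 4.6105
Step 4: Proximal objective.
0.5*||prox-x||^2 = 4.9613
lambda*||prox|| = 14.5231
Total = 19.4844


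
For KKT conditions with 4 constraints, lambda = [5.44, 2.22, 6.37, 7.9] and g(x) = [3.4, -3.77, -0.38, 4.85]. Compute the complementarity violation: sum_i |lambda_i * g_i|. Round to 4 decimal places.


KKT complementary slackness check:
lambda_1 * g_1 = 5.44 * 3.4 = 18.496
lambda_2 * g_2 = 2.22 * -3.77 = -8.3694
lambda_3 * g_3 = 6.37 * -0.38 = -2.4206
lambda_4 * g_4 = 7.9 * 4.85 = 38.315
Total violation = 18.496 + 8.3694 + 2.4206 + 38.315 = 67.601


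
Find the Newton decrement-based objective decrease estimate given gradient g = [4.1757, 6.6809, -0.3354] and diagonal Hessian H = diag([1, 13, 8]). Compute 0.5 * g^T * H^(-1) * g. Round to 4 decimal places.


Step 1: H is diagonal, so H^(-1) * g = [4.1757, 0.5139, -0.0419].
Step 2: g^T H^(-1) g = sum_i g_i^2 / H_ii
  = (4.1757)^2/1 + (6.6809)^2/13 + (-0.3354)^2/8
  = 17.4365 + 3.4334 + 0.0141 = 20.8839
Step 3: Objective decrease = 0.5 * g^T H^(-1) g = 10.442


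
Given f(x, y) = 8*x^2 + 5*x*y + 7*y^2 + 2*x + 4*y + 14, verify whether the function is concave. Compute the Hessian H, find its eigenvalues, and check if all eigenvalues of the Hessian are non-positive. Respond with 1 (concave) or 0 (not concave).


The Hessian of f(x,y) = 8*x^2 + 5*x*y + 7*y^2 + 2*x + 4*y + 14 is:
H = [[16, 5], [5, 14]]
Trace = 16 + 14 = 30
Determinant = 16*14 - (5)^2 = 199
Discriminant = (30)^2 - 4*199 = 104.0
Eigenvalues: lambda_1 = 9.901, lambda_2 = 20.099
The function is not concave.

0


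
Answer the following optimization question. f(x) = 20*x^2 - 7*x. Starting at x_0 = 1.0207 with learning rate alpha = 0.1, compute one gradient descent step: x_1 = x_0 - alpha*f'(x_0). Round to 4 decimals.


We compute the gradient at x_0 and apply the update.
f'(x) = 40*x - 7
f'(1.0207) = 40*1.0207 - 7 = 33.828
x_1 = 1.0207 - 0.1*33.828 = -2.3621


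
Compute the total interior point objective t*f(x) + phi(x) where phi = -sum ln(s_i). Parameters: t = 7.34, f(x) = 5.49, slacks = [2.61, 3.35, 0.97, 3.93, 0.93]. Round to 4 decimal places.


Step 1: Compute log-barrier.
ln values: [0.9594, 1.209, -0.0305, 1.3686, -0.0726]
phi = -(0.9594 + 1.209 - 0.0305 + 1.3686 - 0.0726) = -3.4339
Step 2: Compute augmented objective.
t*f(x) = 7.34*5.49 = 40.2966
Total = 40.2966 - 3.4339 = 36.8627


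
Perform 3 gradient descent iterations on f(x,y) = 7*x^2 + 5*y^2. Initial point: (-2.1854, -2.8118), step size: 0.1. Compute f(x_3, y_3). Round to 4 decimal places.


Gradient descent on f(x,y) = 7*x^2 + 5*y^2.
Starting point: (-2.1854, -2.8118), alpha = 0.1
Step 1: grad_x = 2*7*-2.1854 = -30.5956, grad_y = 2*5*-2.8118 = -28.118
  x_1 = -2.1854 - 0.1*-30.5956 = 0.8742
  y_1 = -2.8118 - 0.1*-28.118 = 0.0
Step 2: grad_x = 2*7*0.8742 = 12.2382, grad_y = 2*5*0.0 = 0.0
  x_2 = 0.8742 - 0.1*12.2382 = -0.3497
  y_2 = 0.0 - 0.1*0.0 = 0.0
Step 3: grad_x = 2*7*-0.3497 = -4.8953, grad_y = 2*5*0.0 = 0.0
  x_3 = -0.3497 - 0.1*-4.8953 = 0.1399
  y_3 = 0.0 - 0.1*0.0 = 0.0
f(0.1399, 0.0) = 7*0.1399^2 + 5*0.0^2 = 0.1369


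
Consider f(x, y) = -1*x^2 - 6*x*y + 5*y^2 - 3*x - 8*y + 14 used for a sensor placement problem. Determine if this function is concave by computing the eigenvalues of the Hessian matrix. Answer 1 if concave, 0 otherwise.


The Hessian of f(x,y) = -1*x^2 - 6*x*y + 5*y^2 - 3*x - 8*y + 14 is:
H = [[-2, -6], [-6, 10]]
Trace = -2 + 10 = 8
Determinant = -2*10 - (-6)^2 = -56
Discriminant = (8)^2 - 4*-56 = 288.0
Eigenvalues: lambda_1 = -4.4853, lambda_2 = 12.4853
The function is not concave.

0


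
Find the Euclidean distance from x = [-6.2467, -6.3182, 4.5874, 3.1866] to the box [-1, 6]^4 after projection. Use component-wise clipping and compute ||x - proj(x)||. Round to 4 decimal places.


Project each component onto [-1, 6].
clip(-6.2467) = -1.0, clip(-6.3182) = -1.0, clip(4.5874) = 4.5874, clip(3.1866) = 3.1866
Projection = [-1.0, -1.0, 4.5874, 3.1866]
Squared diffs: [27.5279, 28.2833, 0.0, 0.0]
Distance = sqrt(55.8112) = 7.4707


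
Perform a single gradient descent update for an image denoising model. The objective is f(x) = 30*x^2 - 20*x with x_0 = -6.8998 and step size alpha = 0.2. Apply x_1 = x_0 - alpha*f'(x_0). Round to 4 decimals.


We compute the gradient at x_0 and apply the update.
f'(x) = 60*x - 20
f'(-6.8998) = 60*-6.8998 - 20 = -433.988
x_1 = -6.8998 - 0.2*-433.988 = 79.8978


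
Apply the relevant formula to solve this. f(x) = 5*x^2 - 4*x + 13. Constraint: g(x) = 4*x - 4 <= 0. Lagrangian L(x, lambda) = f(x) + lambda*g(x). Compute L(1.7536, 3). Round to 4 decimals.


Step 1: Evaluate f(x).
f(1.7536) = 5*1.7536^2 - 4*1.7536 + 13 = 21.3612
Step 2: Evaluate g(x).
g(1.7536) = 4*1.7536 - 4 = 3.0144
Step 3: Compute Lagrangian.
L = 21.3612 + 3*3.0144 = 30.4044


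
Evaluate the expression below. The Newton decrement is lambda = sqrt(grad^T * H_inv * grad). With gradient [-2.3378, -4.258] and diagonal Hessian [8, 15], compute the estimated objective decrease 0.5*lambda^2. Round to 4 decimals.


Step 1: H is diagonal, so H^(-1) * g = [-0.2922, -0.2839].
Step 2: g^T H^(-1) g = sum_i g_i^2 / H_ii
  = (-2.3378)^2/8 + (-4.258)^2/15
  = 0.6832 + 1.2087 = 1.8919
Step 3: Objective decrease = 0.5 * g^T H^(-1) g = 0.9459


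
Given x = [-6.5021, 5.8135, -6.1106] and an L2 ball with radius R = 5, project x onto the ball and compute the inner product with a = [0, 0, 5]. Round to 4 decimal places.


Step 1: Compute ||x|| (intermediates to 6 decimals).
||x|| = sqrt((-6.5021)^2 + 5.8135^2 + (-6.1106)^2) = 10.649578
Step 2: Project.
Since ||x|| > R, scale = R/||x|| = 5/10.649578 = 0.469502, proj(x) = scale * x
proj(x) = [-3.052749, 2.72945, -2.868939]
Step 3: Dot product.
a^T * proj(x) = 0*(-3.052749) + 0*2.72945 + 5*(-2.868939) = -14.3447


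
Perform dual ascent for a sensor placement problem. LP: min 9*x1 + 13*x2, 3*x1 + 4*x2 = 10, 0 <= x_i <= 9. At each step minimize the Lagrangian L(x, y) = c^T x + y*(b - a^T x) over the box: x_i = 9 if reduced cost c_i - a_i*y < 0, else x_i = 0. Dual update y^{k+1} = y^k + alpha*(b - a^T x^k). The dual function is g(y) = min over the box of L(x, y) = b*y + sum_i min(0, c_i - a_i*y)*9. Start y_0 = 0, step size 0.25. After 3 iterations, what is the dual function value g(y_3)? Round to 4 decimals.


Dual ascent for LP: min 9*x1 + 13*x2, 3*x1 + 4*x2 = 10, 0 <= x_i <= 9
Step 1: y^k = 0.0, reduced costs: (9.0, 13.0)
  x^k = (0.0, 0.0), subgradient = b - a^T x = 10.0
  y^{k+1} = 0.0 + 0.25*10.0 = 2.5
Step 2: y^k = 2.5, reduced costs: (1.5, 3.0)
  x^k = (0.0, 0.0), subgradient = b - a^T x = 10.0
  y^{k+1} = 2.5 + 0.25*10.0 = 5.0
Step 3: y^k = 5.0, reduced costs: (-6.0, -7.0)
  x^k = (9.0, 9.0), subgradient = b - a^T x = -53.0
  y^{k+1} = 5.0 + 0.25*-53.0 = -8.25
Dual objective at y_3 = -8.25: reduced costs (33.75, 46.0), box minimizer x = (0.0, 0.0)
g(y_3) = b*y + (c1 - a1*y)*x1 + (c2 - a2*y)*x2 = 10*(-8.25) + 33.75*0.0 + 46.0*0.0 = -82.5 + 0.0 + 0.0 = -82.5
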